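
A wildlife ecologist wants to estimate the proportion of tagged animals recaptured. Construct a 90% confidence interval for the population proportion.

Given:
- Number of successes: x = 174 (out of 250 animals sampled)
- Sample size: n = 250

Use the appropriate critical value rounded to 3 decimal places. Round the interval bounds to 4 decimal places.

Sample proportion: p̂ = 174/250 = 0.696000

Check conditions for normal approximation:
  np̂ = 174 ≥ 10 ✓
  n(1-p̂) = 76 ≥ 10 ✓

The sample is large enough, so use a z-interval (normal approximation) for the proportion.

For 90% confidence, z* = 1.645 (from standard normal table)

Standard error: SE = √(p̂(1-p̂)/n) = √(0.696000×0.304000/250) = 0.02909185

Margin of error: E = z* × SE = 1.645 × 0.02909185 = 0.047856

Z-interval: p̂ ± E = 0.696000 ± 0.047856 = (0.648144, 0.743856)

Rounded to 4 decimal places:

(0.6481, 0.7439)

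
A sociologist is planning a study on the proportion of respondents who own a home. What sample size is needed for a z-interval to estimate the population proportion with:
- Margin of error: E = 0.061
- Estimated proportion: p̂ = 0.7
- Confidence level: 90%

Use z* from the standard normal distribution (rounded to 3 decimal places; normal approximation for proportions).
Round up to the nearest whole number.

Using z* for proportion z-interval (normal approximation).

For 90% confidence, z* = 1.645 (from standard normal table)

Sample size formula for proportion z-interval: n = z*²p̂(1-p̂)/E²

n = 1.645² × 0.7 × 0.3 / 0.061²
  = 2.706025 × 0.21 / 0.003721
  = 152.7184

Round up to the nearest whole number: n = 153

153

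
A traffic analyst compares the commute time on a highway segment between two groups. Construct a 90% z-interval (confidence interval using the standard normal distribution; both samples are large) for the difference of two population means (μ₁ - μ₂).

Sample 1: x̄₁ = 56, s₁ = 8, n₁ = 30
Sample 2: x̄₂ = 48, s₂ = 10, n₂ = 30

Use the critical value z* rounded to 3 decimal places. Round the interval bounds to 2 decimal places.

Both samples are large (n₁ = 30 ≥ 30, n₂ = 30 ≥ 30), so a z-interval for the difference of means applies.

Point estimate: x̄₁ - x̄₂ = 56 - 48 = 8

Standard error: SE = √(s₁²/n₁ + s₂²/n₂)
= √(8²/30 + 10²/30)
= √(2.133333 + 3.333333)
= 2.338090

For 90% confidence, z* = 1.645 (from standard normal table)
Margin of error: E = z* × SE = 1.645 × 2.338090 = 3.8462

Z-interval: (x̄₁ - x̄₂) ± E = 8 ± 3.8462 = (4.1538, 11.8462)

Rounded to 2 decimal places:

(4.15, 11.85)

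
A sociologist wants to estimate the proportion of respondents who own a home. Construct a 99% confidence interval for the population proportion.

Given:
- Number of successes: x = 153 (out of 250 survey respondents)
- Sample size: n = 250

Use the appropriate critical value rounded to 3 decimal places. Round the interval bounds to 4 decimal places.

Sample proportion: p̂ = 153/250 = 0.612000

Check conditions for normal approximation:
  np̂ = 153 ≥ 10 ✓
  n(1-p̂) = 97 ≥ 10 ✓

The sample is large enough, so use a z-interval (normal approximation) for the proportion.

For 99% confidence, z* = 2.576 (from standard normal table)

Standard error: SE = √(p̂(1-p̂)/n) = √(0.612000×0.388000/250) = 0.03081921

Margin of error: E = z* × SE = 2.576 × 0.03081921 = 0.079390

Z-interval: p̂ ± E = 0.612000 ± 0.079390 = (0.532610, 0.691390)

Rounded to 4 decimal places:

(0.5326, 0.6914)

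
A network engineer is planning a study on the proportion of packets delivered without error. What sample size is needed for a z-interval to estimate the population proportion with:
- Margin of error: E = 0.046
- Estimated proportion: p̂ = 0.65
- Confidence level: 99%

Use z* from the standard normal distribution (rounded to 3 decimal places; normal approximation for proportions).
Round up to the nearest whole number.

Using z* for proportion z-interval (normal approximation).

For 99% confidence, z* = 2.576 (from standard normal table)

Sample size formula for proportion z-interval: n = z*²p̂(1-p̂)/E²

n = 2.576² × 0.65 × 0.35 / 0.046²
  = 6.635776 × 0.2275 / 0.002116
  = 713.4400

Round up to the nearest whole number: n = 714

714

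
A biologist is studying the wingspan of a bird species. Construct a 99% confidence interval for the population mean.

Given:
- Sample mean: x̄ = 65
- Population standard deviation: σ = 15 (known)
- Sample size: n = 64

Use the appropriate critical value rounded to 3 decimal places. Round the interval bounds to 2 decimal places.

The population standard deviation σ is known, so use a z-interval (standard normal critical value).

For 99% confidence, z* = 2.576 (from standard normal table)

Standard error: SE = σ/√n = 15/√64 = 1.875000

Margin of error: E = z* × SE = 2.576 × 1.875000 = 4.8300

Z-interval: x̄ ± E = 65 ± 4.8300 = (60.1700, 69.8300)

Rounded to 2 decimal places:

(60.17, 69.83)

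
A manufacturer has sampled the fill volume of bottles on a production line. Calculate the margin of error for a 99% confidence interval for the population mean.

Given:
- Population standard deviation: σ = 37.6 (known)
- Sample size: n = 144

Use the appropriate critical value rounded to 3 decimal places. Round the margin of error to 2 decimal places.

The population standard deviation σ is known, so use the z-interval margin of error formula.

For 99% confidence, z* = 2.576 (from standard normal table)

Margin of error formula for z-interval: E = z* × σ/√n

E = 2.576 × 37.6/√144
  = 2.576 × 3.133333
  = 8.0715

Rounded to 2 decimal places:

8.07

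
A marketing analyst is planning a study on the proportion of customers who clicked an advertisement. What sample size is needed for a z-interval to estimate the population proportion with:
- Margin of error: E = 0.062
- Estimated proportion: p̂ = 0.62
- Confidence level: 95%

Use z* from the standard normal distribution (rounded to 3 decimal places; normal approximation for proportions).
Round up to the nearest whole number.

Using z* for proportion z-interval (normal approximation).

For 95% confidence, z* = 1.96 (from standard normal table)

Sample size formula for proportion z-interval: n = z*²p̂(1-p̂)/E²

n = 1.96² × 0.62 × 0.38 / 0.062²
  = 3.8416 × 0.2356 / 0.003844
  = 235.4529

Round up to the nearest whole number: n = 236

236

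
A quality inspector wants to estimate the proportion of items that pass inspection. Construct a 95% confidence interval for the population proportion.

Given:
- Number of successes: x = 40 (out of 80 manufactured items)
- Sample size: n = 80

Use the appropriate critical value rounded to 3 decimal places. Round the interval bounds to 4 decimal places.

Sample proportion: p̂ = 40/80 = 0.500000

Check conditions for normal approximation:
  np̂ = 40 ≥ 10 ✓
  n(1-p̂) = 40 ≥ 10 ✓

The sample is large enough, so use a z-interval (normal approximation) for the proportion.

For 95% confidence, z* = 1.96 (from standard normal table)

Standard error: SE = √(p̂(1-p̂)/n) = √(0.500000×0.500000/80) = 0.05590170

Margin of error: E = z* × SE = 1.96 × 0.05590170 = 0.109567

Z-interval: p̂ ± E = 0.500000 ± 0.109567 = (0.390433, 0.609567)

Rounded to 4 decimal places:

(0.3904, 0.6096)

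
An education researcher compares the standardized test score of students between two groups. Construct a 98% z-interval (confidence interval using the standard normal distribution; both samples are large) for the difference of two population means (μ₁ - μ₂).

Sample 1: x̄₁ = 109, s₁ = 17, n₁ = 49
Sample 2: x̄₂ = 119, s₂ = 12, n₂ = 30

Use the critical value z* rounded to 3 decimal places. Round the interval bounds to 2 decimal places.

Both samples are large (n₁ = 49 ≥ 30, n₂ = 30 ≥ 30), so a z-interval for the difference of means applies.

Point estimate: x̄₁ - x̄₂ = 109 - 119 = -10

Standard error: SE = √(s₁²/n₁ + s₂²/n₂)
= √(17²/49 + 12²/30)
= √(5.897959 + 4.800000)
= 3.270773

For 98% confidence, z* = 2.326 (from standard normal table)
Margin of error: E = z* × SE = 2.326 × 3.270773 = 7.6078

Z-interval: (x̄₁ - x̄₂) ± E = -10 ± 7.6078 = (-17.6078, -2.3922)

Rounded to 2 decimal places:

(-17.61, -2.39)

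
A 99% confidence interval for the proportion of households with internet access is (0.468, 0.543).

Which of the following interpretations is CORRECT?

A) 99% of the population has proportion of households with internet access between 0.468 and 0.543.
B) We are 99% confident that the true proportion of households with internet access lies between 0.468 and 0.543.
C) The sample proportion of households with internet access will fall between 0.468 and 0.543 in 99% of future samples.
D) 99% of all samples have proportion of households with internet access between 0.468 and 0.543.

A confidence interval represents our confidence in the procedure, not a probability statement about the parameter.

Key concept: If we repeated this sampling process many times and computed a 99% CI each time, about 99% of those intervals would contain the true population parameter.

For this specific interval (0.468, 0.543):
- Midpoint (point estimate): 0.5055
- Margin of error: 0.0375

The correct interpretation is the one stating confidence that the true parameter lies in the interval — option B.

B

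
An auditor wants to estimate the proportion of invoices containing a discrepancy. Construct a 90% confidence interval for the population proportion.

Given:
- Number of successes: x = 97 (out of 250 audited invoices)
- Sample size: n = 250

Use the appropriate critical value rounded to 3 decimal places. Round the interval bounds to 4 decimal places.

Sample proportion: p̂ = 97/250 = 0.388000

Check conditions for normal approximation:
  np̂ = 97 ≥ 10 ✓
  n(1-p̂) = 153 ≥ 10 ✓

The sample is large enough, so use a z-interval (normal approximation) for the proportion.

For 90% confidence, z* = 1.645 (from standard normal table)

Standard error: SE = √(p̂(1-p̂)/n) = √(0.388000×0.612000/250) = 0.03081921

Margin of error: E = z* × SE = 1.645 × 0.03081921 = 0.050698

Z-interval: p̂ ± E = 0.388000 ± 0.050698 = (0.337302, 0.438698)

Rounded to 4 decimal places:

(0.3373, 0.4387)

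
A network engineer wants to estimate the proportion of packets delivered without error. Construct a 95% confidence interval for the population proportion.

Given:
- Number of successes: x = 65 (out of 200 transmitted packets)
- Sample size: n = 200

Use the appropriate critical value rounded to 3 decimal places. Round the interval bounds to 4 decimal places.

Sample proportion: p̂ = 65/200 = 0.325000

Check conditions for normal approximation:
  np̂ = 65 ≥ 10 ✓
  n(1-p̂) = 135 ≥ 10 ✓

The sample is large enough, so use a z-interval (normal approximation) for the proportion.

For 95% confidence, z* = 1.96 (from standard normal table)

Standard error: SE = √(p̂(1-p̂)/n) = √(0.325000×0.675000/200) = 0.03311910

Margin of error: E = z* × SE = 1.96 × 0.03311910 = 0.064913

Z-interval: p̂ ± E = 0.325000 ± 0.064913 = (0.260087, 0.389913)

Rounded to 4 decimal places:

(0.2601, 0.3899)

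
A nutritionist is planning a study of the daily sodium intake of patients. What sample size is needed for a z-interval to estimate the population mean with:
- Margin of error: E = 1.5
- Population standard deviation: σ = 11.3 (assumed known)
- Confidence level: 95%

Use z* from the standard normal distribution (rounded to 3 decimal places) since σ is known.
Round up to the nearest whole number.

Using z* since population σ is known (z-interval formula).

For 95% confidence, z* = 1.96 (from standard normal table)

Sample size formula for z-interval: n = (z*σ/E)²

n = (1.96 × 11.3 / 1.5)²
  = (14.765333)²
  = 218.0151

Round up to the nearest whole number: n = 219

219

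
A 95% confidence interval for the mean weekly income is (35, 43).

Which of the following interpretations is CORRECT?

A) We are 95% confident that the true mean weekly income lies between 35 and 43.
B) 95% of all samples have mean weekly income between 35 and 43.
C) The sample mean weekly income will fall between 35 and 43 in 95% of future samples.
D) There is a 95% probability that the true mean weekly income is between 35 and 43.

A confidence interval represents our confidence in the procedure, not a probability statement about the parameter.

Key concept: If we repeated this sampling process many times and computed a 95% CI each time, about 95% of those intervals would contain the true population parameter.

For this specific interval (35, 43):
- Midpoint (point estimate): 39
- Margin of error: 4

The correct interpretation is the one stating confidence that the true parameter lies in the interval — option A.

A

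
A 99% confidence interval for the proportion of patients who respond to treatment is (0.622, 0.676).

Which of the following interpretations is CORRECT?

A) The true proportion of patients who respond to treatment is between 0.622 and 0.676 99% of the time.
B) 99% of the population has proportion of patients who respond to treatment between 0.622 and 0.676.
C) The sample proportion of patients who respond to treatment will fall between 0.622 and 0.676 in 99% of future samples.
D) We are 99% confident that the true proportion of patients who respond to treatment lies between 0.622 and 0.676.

A confidence interval represents our confidence in the procedure, not a probability statement about the parameter.

Key concept: If we repeated this sampling process many times and computed a 99% CI each time, about 99% of those intervals would contain the true population parameter.

For this specific interval (0.622, 0.676):
- Midpoint (point estimate): 0.649
- Margin of error: 0.027

The correct interpretation is the one stating confidence that the true parameter lies in the interval — option D.

D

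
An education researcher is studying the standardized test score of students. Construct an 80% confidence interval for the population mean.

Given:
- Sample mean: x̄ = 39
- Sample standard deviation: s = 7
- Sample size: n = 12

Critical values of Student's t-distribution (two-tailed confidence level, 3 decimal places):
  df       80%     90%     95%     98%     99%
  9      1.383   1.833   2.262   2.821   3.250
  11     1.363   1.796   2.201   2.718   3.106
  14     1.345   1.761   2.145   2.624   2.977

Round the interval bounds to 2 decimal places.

The population standard deviation σ is unknown (only the sample standard deviation s is given), so use a t-interval with df = n - 1 = 12 - 1 = 11.

For 80% confidence with df = 11, t* = 1.363 (from t-table)

Standard error: SE = s/√n = 7/√12 = 2.020726

Margin of error: E = t* × SE = 1.363 × 2.020726 = 2.7542

T-interval: x̄ ± E = 39 ± 2.7542 = (36.2458, 41.7542)

Rounded to 2 decimal places:

(36.25, 41.75)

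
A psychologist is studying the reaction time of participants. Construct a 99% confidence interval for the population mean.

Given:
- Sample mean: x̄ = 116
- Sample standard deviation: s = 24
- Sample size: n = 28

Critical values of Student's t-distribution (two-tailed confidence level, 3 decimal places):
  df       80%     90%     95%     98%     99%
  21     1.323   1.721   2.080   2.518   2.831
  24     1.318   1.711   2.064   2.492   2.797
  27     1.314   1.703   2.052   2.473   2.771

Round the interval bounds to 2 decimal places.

The population standard deviation σ is unknown (only the sample standard deviation s is given), so use a t-interval with df = n - 1 = 28 - 1 = 27.

For 99% confidence with df = 27, t* = 2.771 (from t-table)

Standard error: SE = s/√n = 24/√28 = 4.535574

Margin of error: E = t* × SE = 2.771 × 4.535574 = 12.5681

T-interval: x̄ ± E = 116 ± 12.5681 = (103.4319, 128.5681)

Rounded to 2 decimal places:

(103.43, 128.57)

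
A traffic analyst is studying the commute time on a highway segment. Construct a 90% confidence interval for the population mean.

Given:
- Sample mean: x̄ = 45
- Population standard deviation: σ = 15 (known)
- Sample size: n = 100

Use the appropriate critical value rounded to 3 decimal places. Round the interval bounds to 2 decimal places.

The population standard deviation σ is known, so use a z-interval (standard normal critical value).

For 90% confidence, z* = 1.645 (from standard normal table)

Standard error: SE = σ/√n = 15/√100 = 1.500000

Margin of error: E = z* × SE = 1.645 × 1.500000 = 2.4675

Z-interval: x̄ ± E = 45 ± 2.4675 = (42.5325, 47.4675)

Rounded to 2 decimal places:

(42.53, 47.47)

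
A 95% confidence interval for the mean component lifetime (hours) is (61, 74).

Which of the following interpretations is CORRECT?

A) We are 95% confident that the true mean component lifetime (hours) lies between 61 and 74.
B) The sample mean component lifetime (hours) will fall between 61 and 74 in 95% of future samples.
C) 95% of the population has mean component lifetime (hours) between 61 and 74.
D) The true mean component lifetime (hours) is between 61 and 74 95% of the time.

A confidence interval represents our confidence in the procedure, not a probability statement about the parameter.

Key concept: If we repeated this sampling process many times and computed a 95% CI each time, about 95% of those intervals would contain the true population parameter.

For this specific interval (61, 74):
- Midpoint (point estimate): 67.5
- Margin of error: 6.5

The correct interpretation is the one stating confidence that the true parameter lies in the interval — option A.

A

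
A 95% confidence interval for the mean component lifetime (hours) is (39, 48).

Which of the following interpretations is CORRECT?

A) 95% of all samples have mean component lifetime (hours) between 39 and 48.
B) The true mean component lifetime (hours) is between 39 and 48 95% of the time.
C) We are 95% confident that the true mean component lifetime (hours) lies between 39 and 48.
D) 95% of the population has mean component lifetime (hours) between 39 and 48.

A confidence interval represents our confidence in the procedure, not a probability statement about the parameter.

Key concept: If we repeated this sampling process many times and computed a 95% CI each time, about 95% of those intervals would contain the true population parameter.

For this specific interval (39, 48):
- Midpoint (point estimate): 43.5
- Margin of error: 4.5

The correct interpretation is the one stating confidence that the true parameter lies in the interval — option C.

C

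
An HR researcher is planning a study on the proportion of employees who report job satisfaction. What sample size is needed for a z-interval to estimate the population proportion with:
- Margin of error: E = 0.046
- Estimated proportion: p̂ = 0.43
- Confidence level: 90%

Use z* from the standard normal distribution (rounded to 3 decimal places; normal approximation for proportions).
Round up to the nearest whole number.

Using z* for proportion z-interval (normal approximation).

For 90% confidence, z* = 1.645 (from standard normal table)

Sample size formula for proportion z-interval: n = z*²p̂(1-p̂)/E²

n = 1.645² × 0.43 × 0.57 / 0.046²
  = 2.706025 × 0.2451 / 0.002116
  = 313.4436

Round up to the nearest whole number: n = 314

314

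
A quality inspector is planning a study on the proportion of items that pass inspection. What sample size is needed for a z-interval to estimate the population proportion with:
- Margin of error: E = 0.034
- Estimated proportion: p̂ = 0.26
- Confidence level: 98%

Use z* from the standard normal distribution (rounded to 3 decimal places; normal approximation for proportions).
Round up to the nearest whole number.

Using z* for proportion z-interval (normal approximation).

For 98% confidence, z* = 2.326 (from standard normal table)

Sample size formula for proportion z-interval: n = z*²p̂(1-p̂)/E²

n = 2.326² × 0.26 × 0.74 / 0.034²
  = 5.410276 × 0.1924 / 0.001156
  = 900.4646

Round up to the nearest whole number: n = 901

901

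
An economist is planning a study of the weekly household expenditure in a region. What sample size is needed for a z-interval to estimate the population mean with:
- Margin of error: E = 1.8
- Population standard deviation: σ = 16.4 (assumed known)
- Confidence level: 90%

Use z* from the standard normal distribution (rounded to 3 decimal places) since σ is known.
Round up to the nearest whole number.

Using z* since population σ is known (z-interval formula).

For 90% confidence, z* = 1.645 (from standard normal table)

Sample size formula for z-interval: n = (z*σ/E)²

n = (1.645 × 16.4 / 1.8)²
  = (14.987778)²
  = 224.6335

Round up to the nearest whole number: n = 225

225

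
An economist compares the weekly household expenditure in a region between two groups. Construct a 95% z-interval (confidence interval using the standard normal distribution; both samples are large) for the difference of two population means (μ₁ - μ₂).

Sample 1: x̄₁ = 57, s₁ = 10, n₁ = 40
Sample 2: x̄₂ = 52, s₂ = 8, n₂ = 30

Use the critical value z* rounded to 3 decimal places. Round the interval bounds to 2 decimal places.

Both samples are large (n₁ = 40 ≥ 30, n₂ = 30 ≥ 30), so a z-interval for the difference of means applies.

Point estimate: x̄₁ - x̄₂ = 57 - 52 = 5

Standard error: SE = √(s₁²/n₁ + s₂²/n₂)
= √(10²/40 + 8²/30)
= √(2.500000 + 2.133333)
= 2.152518

For 95% confidence, z* = 1.96 (from standard normal table)
Margin of error: E = z* × SE = 1.96 × 2.152518 = 4.2189

Z-interval: (x̄₁ - x̄₂) ± E = 5 ± 4.2189 = (0.7811, 9.2189)

Rounded to 2 decimal places:

(0.78, 9.22)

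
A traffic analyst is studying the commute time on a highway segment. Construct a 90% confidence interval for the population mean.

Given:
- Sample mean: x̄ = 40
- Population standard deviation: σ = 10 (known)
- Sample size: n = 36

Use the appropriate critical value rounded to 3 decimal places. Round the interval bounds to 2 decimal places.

The population standard deviation σ is known, so use a z-interval (standard normal critical value).

For 90% confidence, z* = 1.645 (from standard normal table)

Standard error: SE = σ/√n = 10/√36 = 1.666667

Margin of error: E = z* × SE = 1.645 × 1.666667 = 2.7417

Z-interval: x̄ ± E = 40 ± 2.7417 = (37.2583, 42.7417)

Rounded to 2 decimal places:

(37.26, 42.74)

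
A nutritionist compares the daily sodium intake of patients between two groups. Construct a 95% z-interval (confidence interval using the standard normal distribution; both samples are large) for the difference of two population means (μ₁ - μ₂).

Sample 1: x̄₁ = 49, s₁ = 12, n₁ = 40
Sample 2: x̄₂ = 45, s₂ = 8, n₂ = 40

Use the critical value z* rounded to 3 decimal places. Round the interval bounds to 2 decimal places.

Both samples are large (n₁ = 40 ≥ 30, n₂ = 40 ≥ 30), so a z-interval for the difference of means applies.

Point estimate: x̄₁ - x̄₂ = 49 - 45 = 4

Standard error: SE = √(s₁²/n₁ + s₂²/n₂)
= √(12²/40 + 8²/40)
= √(3.600000 + 1.600000)
= 2.280351

For 95% confidence, z* = 1.96 (from standard normal table)
Margin of error: E = z* × SE = 1.96 × 2.280351 = 4.4695

Z-interval: (x̄₁ - x̄₂) ± E = 4 ± 4.4695 = (-0.4695, 8.4695)

Rounded to 2 decimal places:

(-0.47, 8.47)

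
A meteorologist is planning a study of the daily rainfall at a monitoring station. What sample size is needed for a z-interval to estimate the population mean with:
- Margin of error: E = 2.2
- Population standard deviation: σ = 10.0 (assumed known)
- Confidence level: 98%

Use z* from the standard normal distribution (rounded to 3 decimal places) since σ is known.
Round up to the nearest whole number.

Using z* since population σ is known (z-interval formula).

For 98% confidence, z* = 2.326 (from standard normal table)

Sample size formula for z-interval: n = (z*σ/E)²

n = (2.326 × 10.0 / 2.2)²
  = (10.572727)²
  = 111.7826

Round up to the nearest whole number: n = 112

112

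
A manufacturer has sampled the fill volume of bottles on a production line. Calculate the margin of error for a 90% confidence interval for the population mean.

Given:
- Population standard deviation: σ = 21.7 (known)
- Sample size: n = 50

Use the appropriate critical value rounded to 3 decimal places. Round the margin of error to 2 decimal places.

The population standard deviation σ is known, so use the z-interval margin of error formula.

For 90% confidence, z* = 1.645 (from standard normal table)

Margin of error formula for z-interval: E = z* × σ/√n

E = 1.645 × 21.7/√50
  = 1.645 × 3.068843
  = 5.0482

Rounded to 2 decimal places:

5.05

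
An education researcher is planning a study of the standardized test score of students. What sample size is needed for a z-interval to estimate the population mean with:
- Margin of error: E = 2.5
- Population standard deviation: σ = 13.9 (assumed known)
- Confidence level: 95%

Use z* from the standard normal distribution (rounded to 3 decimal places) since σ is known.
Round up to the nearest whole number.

Using z* since population σ is known (z-interval formula).

For 95% confidence, z* = 1.96 (from standard normal table)

Sample size formula for z-interval: n = (z*σ/E)²

n = (1.96 × 13.9 / 2.5)²
  = (10.897600)²
  = 118.7577

Round up to the nearest whole number: n = 119

119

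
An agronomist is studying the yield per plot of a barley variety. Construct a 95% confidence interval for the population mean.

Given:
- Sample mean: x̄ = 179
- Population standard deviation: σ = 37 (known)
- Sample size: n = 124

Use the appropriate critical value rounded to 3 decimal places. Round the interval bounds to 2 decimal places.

The population standard deviation σ is known, so use a z-interval (standard normal critical value).

For 95% confidence, z* = 1.96 (from standard normal table)

Standard error: SE = σ/√n = 37/√124 = 3.322698

Margin of error: E = z* × SE = 1.96 × 3.322698 = 6.5125

Z-interval: x̄ ± E = 179 ± 6.5125 = (172.4875, 185.5125)

Rounded to 2 decimal places:

(172.49, 185.51)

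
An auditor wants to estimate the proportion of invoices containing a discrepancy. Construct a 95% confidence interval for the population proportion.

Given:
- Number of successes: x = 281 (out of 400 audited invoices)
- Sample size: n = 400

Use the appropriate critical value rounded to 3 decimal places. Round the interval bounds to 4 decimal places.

Sample proportion: p̂ = 281/400 = 0.702500

Check conditions for normal approximation:
  np̂ = 281 ≥ 10 ✓
  n(1-p̂) = 119 ≥ 10 ✓

The sample is large enough, so use a z-interval (normal approximation) for the proportion.

For 95% confidence, z* = 1.96 (from standard normal table)

Standard error: SE = √(p̂(1-p̂)/n) = √(0.702500×0.297500/400) = 0.02285792

Margin of error: E = z* × SE = 1.96 × 0.02285792 = 0.044802

Z-interval: p̂ ± E = 0.702500 ± 0.044802 = (0.657698, 0.747302)

Rounded to 4 decimal places:

(0.6577, 0.7473)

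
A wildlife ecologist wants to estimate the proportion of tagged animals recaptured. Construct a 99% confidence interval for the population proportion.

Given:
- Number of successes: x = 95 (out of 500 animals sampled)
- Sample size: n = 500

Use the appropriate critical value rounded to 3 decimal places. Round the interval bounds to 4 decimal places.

Sample proportion: p̂ = 95/500 = 0.190000

Check conditions for normal approximation:
  np̂ = 95 ≥ 10 ✓
  n(1-p̂) = 405 ≥ 10 ✓

The sample is large enough, so use a z-interval (normal approximation) for the proportion.

For 99% confidence, z* = 2.576 (from standard normal table)

Standard error: SE = √(p̂(1-p̂)/n) = √(0.190000×0.810000/500) = 0.01754423

Margin of error: E = z* × SE = 2.576 × 0.01754423 = 0.045194

Z-interval: p̂ ± E = 0.190000 ± 0.045194 = (0.144806, 0.235194)

Rounded to 4 decimal places:

(0.1448, 0.2352)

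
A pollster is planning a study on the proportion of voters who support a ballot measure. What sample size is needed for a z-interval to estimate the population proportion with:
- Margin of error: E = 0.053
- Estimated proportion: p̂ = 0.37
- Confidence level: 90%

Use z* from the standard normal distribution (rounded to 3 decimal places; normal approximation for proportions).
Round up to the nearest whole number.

Using z* for proportion z-interval (normal approximation).

For 90% confidence, z* = 1.645 (from standard normal table)

Sample size formula for proportion z-interval: n = z*²p̂(1-p̂)/E²

n = 1.645² × 0.37 × 0.63 / 0.053²
  = 2.706025 × 0.2331 / 0.002809
  = 224.5548

Round up to the nearest whole number: n = 225

225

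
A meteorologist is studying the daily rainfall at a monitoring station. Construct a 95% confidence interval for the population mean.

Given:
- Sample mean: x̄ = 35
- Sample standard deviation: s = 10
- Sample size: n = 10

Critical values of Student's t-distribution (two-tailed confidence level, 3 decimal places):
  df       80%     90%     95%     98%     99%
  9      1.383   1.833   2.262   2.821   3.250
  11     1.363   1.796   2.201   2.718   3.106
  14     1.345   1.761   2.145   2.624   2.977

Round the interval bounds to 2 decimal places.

The population standard deviation σ is unknown (only the sample standard deviation s is given), so use a t-interval with df = n - 1 = 10 - 1 = 9.

For 95% confidence with df = 9, t* = 2.262 (from t-table)

Standard error: SE = s/√n = 10/√10 = 3.162278

Margin of error: E = t* × SE = 2.262 × 3.162278 = 7.1531

T-interval: x̄ ± E = 35 ± 7.1531 = (27.8469, 42.1531)

Rounded to 2 decimal places:

(27.85, 42.15)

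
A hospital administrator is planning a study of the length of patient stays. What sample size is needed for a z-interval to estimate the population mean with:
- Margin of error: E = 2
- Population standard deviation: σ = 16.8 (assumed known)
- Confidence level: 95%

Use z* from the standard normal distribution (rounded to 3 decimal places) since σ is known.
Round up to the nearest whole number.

Using z* since population σ is known (z-interval formula).

For 95% confidence, z* = 1.96 (from standard normal table)

Sample size formula for z-interval: n = (z*σ/E)²

n = (1.96 × 16.8 / 2)²
  = (16.464000)²
  = 271.0633

Round up to the nearest whole number: n = 272

272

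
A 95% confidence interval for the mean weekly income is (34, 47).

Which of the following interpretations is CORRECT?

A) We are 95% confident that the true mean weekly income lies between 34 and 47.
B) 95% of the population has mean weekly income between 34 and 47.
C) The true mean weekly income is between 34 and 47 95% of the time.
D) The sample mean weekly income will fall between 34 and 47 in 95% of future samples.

A confidence interval represents our confidence in the procedure, not a probability statement about the parameter.

Key concept: If we repeated this sampling process many times and computed a 95% CI each time, about 95% of those intervals would contain the true population parameter.

For this specific interval (34, 47):
- Midpoint (point estimate): 40.5
- Margin of error: 6.5

The correct interpretation is the one stating confidence that the true parameter lies in the interval — option A.

A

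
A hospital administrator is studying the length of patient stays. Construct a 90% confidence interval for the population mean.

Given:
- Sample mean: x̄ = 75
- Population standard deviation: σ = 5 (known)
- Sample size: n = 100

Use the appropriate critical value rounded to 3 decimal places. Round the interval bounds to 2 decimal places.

The population standard deviation σ is known, so use a z-interval (standard normal critical value).

For 90% confidence, z* = 1.645 (from standard normal table)

Standard error: SE = σ/√n = 5/√100 = 0.500000

Margin of error: E = z* × SE = 1.645 × 0.500000 = 0.8225

Z-interval: x̄ ± E = 75 ± 0.8225 = (74.1775, 75.8225)

Rounded to 2 decimal places:

(74.18, 75.82)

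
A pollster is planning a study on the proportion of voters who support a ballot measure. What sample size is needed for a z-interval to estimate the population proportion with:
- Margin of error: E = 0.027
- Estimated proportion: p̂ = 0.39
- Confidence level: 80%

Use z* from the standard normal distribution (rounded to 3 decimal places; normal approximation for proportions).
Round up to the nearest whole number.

Using z* for proportion z-interval (normal approximation).

For 80% confidence, z* = 1.282 (from standard normal table)

Sample size formula for proportion z-interval: n = z*²p̂(1-p̂)/E²

n = 1.282² × 0.39 × 0.61 / 0.027²
  = 1.643524 × 0.2379 / 0.000729
  = 536.3434

Round up to the nearest whole number: n = 537

537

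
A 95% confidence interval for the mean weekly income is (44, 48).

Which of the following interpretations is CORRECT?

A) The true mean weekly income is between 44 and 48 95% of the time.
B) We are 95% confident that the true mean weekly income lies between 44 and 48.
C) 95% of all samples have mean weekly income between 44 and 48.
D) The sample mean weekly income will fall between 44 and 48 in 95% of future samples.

A confidence interval represents our confidence in the procedure, not a probability statement about the parameter.

Key concept: If we repeated this sampling process many times and computed a 95% CI each time, about 95% of those intervals would contain the true population parameter.

For this specific interval (44, 48):
- Midpoint (point estimate): 46
- Margin of error: 2

The correct interpretation is the one stating confidence that the true parameter lies in the interval — option B.

B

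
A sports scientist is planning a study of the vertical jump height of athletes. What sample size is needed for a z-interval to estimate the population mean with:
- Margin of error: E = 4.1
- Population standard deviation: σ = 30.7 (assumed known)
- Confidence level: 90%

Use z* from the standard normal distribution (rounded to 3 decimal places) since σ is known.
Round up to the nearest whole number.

Using z* since population σ is known (z-interval formula).

For 90% confidence, z* = 1.645 (from standard normal table)

Sample size formula for z-interval: n = (z*σ/E)²

n = (1.645 × 30.7 / 4.1)²
  = (12.317439)²
  = 151.7193

Round up to the nearest whole number: n = 152

152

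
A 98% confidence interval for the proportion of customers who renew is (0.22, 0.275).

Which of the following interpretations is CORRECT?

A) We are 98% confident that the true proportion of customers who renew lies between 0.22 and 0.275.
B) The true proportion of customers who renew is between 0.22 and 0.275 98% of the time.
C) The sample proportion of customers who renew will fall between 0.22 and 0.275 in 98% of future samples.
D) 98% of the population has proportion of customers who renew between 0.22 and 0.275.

A confidence interval represents our confidence in the procedure, not a probability statement about the parameter.

Key concept: If we repeated this sampling process many times and computed a 98% CI each time, about 98% of those intervals would contain the true population parameter.

For this specific interval (0.22, 0.275):
- Midpoint (point estimate): 0.2475
- Margin of error: 0.0275

The correct interpretation is the one stating confidence that the true parameter lies in the interval — option A.

A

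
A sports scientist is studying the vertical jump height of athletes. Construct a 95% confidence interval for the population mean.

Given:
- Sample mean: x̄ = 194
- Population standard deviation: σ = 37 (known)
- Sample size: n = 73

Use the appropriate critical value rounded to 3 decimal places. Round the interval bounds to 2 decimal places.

The population standard deviation σ is known, so use a z-interval (standard normal critical value).

For 95% confidence, z* = 1.96 (from standard normal table)

Standard error: SE = σ/√n = 37/√73 = 4.330522

Margin of error: E = z* × SE = 1.96 × 4.330522 = 8.4878

Z-interval: x̄ ± E = 194 ± 8.4878 = (185.5122, 202.4878)

Rounded to 2 decimal places:

(185.51, 202.49)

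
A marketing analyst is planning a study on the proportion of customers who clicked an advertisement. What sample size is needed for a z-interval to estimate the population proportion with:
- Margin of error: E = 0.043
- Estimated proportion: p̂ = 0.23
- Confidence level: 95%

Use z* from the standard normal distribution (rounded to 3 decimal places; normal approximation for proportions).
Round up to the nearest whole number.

Using z* for proportion z-interval (normal approximation).

For 95% confidence, z* = 1.96 (from standard normal table)

Sample size formula for proportion z-interval: n = z*²p̂(1-p̂)/E²

n = 1.96² × 0.23 × 0.77 / 0.043²
  = 3.8416 × 0.1771 / 0.001849
  = 367.9542

Round up to the nearest whole number: n = 368

368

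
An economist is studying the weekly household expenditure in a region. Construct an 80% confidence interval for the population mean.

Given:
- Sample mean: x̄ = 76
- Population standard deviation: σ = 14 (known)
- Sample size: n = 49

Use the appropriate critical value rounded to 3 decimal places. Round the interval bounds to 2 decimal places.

The population standard deviation σ is known, so use a z-interval (standard normal critical value).

For 80% confidence, z* = 1.282 (from standard normal table)

Standard error: SE = σ/√n = 14/√49 = 2.000000

Margin of error: E = z* × SE = 1.282 × 2.000000 = 2.5640

Z-interval: x̄ ± E = 76 ± 2.5640 = (73.4360, 78.5640)

Rounded to 2 decimal places:

(73.44, 78.56)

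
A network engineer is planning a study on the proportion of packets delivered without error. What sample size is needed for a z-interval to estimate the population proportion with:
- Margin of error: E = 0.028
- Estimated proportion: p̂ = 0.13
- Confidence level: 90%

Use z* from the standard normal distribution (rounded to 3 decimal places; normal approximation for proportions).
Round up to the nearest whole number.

Using z* for proportion z-interval (normal approximation).

For 90% confidence, z* = 1.645 (from standard normal table)

Sample size formula for proportion z-interval: n = z*²p̂(1-p̂)/E²

n = 1.645² × 0.13 × 0.87 / 0.028²
  = 2.706025 × 0.1131 / 0.000784
  = 390.3717

Round up to the nearest whole number: n = 391

391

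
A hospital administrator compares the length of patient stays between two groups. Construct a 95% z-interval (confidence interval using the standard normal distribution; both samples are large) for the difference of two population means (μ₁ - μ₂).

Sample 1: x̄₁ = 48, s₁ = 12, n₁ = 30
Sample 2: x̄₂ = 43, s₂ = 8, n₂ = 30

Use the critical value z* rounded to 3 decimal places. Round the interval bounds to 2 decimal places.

Both samples are large (n₁ = 30 ≥ 30, n₂ = 30 ≥ 30), so a z-interval for the difference of means applies.

Point estimate: x̄₁ - x̄₂ = 48 - 43 = 5

Standard error: SE = √(s₁²/n₁ + s₂²/n₂)
= √(12²/30 + 8²/30)
= √(4.800000 + 2.133333)
= 2.633122

For 95% confidence, z* = 1.96 (from standard normal table)
Margin of error: E = z* × SE = 1.96 × 2.633122 = 5.1609

Z-interval: (x̄₁ - x̄₂) ± E = 5 ± 5.1609 = (-0.1609, 10.1609)

Rounded to 2 decimal places:

(-0.16, 10.16)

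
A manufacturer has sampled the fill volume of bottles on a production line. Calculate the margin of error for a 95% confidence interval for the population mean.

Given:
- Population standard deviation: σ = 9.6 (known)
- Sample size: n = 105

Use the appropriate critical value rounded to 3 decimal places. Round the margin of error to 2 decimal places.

The population standard deviation σ is known, so use the z-interval margin of error formula.

For 95% confidence, z* = 1.96 (from standard normal table)

Margin of error formula for z-interval: E = z* × σ/√n

E = 1.96 × 9.6/√105
  = 1.96 × 0.936864
  = 1.8363

Rounded to 2 decimal places:

1.84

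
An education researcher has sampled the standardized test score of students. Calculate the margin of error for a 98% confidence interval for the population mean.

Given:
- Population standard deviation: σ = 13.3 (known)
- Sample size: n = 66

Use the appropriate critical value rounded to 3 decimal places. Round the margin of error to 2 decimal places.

The population standard deviation σ is known, so use the z-interval margin of error formula.

For 98% confidence, z* = 2.326 (from standard normal table)

Margin of error formula for z-interval: E = z* × σ/√n

E = 2.326 × 13.3/√66
  = 2.326 × 1.637117
  = 3.8079

Rounded to 2 decimal places:

3.81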